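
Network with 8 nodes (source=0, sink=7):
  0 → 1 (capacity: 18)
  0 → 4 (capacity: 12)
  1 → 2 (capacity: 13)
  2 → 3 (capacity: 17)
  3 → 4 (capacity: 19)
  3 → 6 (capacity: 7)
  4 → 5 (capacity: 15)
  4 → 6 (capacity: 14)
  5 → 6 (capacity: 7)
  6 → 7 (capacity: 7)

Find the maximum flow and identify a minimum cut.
Max flow = 7, Min cut edges: (6,7)

Maximum flow: 7
Minimum cut: (6,7)
Partition: S = [0, 1, 2, 3, 4, 5, 6], T = [7]

Max-flow min-cut theorem verified: both equal 7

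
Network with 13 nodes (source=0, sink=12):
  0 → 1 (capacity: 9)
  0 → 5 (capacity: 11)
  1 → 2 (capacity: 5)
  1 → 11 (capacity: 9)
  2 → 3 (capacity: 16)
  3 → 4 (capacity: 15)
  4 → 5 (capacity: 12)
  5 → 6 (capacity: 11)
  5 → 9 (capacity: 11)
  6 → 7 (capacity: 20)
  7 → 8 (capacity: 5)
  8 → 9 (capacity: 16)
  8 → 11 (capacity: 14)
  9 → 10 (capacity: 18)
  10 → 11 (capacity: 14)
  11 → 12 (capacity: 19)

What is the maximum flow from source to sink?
Maximum flow = 19

Max flow: 19

Flow assignment:
  0 → 1: 8/9
  0 → 5: 11/11
  1 → 11: 8/9
  5 → 9: 11/11
  9 → 10: 11/18
  10 → 11: 11/14
  11 → 12: 19/19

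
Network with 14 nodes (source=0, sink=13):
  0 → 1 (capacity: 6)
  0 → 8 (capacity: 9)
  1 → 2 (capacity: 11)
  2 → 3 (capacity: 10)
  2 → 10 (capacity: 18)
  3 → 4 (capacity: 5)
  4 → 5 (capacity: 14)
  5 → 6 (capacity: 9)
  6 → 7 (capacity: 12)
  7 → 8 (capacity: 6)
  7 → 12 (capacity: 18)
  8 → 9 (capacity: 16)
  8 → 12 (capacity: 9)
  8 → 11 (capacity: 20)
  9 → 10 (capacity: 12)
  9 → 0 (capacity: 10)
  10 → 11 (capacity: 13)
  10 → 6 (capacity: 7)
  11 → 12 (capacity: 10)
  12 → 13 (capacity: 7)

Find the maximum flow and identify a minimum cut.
Max flow = 7, Min cut edges: (12,13)

Maximum flow: 7
Minimum cut: (12,13)
Partition: S = [0, 1, 2, 3, 4, 5, 6, 7, 8, 9, 10, 11, 12], T = [13]

Max-flow min-cut theorem verified: both equal 7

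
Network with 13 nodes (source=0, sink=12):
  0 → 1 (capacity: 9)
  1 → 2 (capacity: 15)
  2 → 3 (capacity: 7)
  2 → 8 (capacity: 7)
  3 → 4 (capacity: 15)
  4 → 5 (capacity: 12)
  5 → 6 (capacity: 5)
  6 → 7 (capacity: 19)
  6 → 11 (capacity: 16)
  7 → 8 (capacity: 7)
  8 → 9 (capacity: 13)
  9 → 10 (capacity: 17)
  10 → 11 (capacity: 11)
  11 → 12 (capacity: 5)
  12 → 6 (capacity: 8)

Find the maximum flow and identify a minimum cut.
Max flow = 5, Min cut edges: (11,12)

Maximum flow: 5
Minimum cut: (11,12)
Partition: S = [0, 1, 2, 3, 4, 5, 6, 7, 8, 9, 10, 11], T = [12]

Max-flow min-cut theorem verified: both equal 5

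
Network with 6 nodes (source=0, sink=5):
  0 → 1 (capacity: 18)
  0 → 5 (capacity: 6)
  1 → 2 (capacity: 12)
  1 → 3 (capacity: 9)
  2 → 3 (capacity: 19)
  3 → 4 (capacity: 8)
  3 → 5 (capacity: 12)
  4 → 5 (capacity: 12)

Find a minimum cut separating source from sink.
Min cut value = 24, edges: (0,1), (0,5)

Min cut value: 24
Partition: S = [0], T = [1, 2, 3, 4, 5]
Cut edges: (0,1), (0,5)

By max-flow min-cut theorem, max flow = min cut = 24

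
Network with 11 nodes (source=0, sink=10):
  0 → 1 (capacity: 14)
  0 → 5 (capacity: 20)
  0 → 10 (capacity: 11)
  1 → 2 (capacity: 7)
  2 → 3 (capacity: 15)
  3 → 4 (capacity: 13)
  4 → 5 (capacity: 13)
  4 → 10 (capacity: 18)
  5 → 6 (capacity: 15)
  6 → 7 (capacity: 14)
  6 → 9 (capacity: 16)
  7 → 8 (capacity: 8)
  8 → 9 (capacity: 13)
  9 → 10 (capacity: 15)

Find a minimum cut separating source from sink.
Min cut value = 33, edges: (0,10), (1,2), (9,10)

Min cut value: 33
Partition: S = [0, 1, 5, 6, 7, 8, 9], T = [2, 3, 4, 10]
Cut edges: (0,10), (1,2), (9,10)

By max-flow min-cut theorem, max flow = min cut = 33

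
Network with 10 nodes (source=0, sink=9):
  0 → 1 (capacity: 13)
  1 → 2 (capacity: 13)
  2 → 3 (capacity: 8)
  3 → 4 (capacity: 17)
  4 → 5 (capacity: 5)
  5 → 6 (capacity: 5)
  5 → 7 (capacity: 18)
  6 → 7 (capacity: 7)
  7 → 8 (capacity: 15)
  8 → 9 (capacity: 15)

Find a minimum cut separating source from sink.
Min cut value = 5, edges: (4,5)

Min cut value: 5
Partition: S = [0, 1, 2, 3, 4], T = [5, 6, 7, 8, 9]
Cut edges: (4,5)

By max-flow min-cut theorem, max flow = min cut = 5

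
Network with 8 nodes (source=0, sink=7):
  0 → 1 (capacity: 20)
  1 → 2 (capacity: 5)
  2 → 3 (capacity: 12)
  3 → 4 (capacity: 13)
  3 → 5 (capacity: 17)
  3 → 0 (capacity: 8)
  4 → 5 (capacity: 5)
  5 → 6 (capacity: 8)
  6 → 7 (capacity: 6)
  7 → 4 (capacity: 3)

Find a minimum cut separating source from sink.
Min cut value = 5, edges: (1,2)

Min cut value: 5
Partition: S = [0, 1], T = [2, 3, 4, 5, 6, 7]
Cut edges: (1,2)

By max-flow min-cut theorem, max flow = min cut = 5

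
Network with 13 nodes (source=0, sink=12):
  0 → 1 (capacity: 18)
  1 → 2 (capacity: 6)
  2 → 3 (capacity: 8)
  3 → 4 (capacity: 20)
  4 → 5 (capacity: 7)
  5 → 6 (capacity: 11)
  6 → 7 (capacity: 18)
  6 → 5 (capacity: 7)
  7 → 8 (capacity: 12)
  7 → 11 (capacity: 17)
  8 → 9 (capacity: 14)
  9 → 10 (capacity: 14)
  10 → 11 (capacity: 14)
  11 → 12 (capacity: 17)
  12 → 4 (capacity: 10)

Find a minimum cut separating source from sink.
Min cut value = 6, edges: (1,2)

Min cut value: 6
Partition: S = [0, 1], T = [2, 3, 4, 5, 6, 7, 8, 9, 10, 11, 12]
Cut edges: (1,2)

By max-flow min-cut theorem, max flow = min cut = 6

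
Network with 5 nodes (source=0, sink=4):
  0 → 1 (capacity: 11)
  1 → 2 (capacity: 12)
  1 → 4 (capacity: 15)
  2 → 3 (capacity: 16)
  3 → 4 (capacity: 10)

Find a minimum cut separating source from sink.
Min cut value = 11, edges: (0,1)

Min cut value: 11
Partition: S = [0], T = [1, 2, 3, 4]
Cut edges: (0,1)

By max-flow min-cut theorem, max flow = min cut = 11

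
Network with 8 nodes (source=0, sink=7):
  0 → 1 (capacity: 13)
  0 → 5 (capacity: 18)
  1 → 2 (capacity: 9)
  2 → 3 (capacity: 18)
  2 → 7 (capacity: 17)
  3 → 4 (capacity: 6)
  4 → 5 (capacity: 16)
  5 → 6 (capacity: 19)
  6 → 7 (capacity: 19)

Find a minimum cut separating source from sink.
Min cut value = 27, edges: (0,5), (1,2)

Min cut value: 27
Partition: S = [0, 1], T = [2, 3, 4, 5, 6, 7]
Cut edges: (0,5), (1,2)

By max-flow min-cut theorem, max flow = min cut = 27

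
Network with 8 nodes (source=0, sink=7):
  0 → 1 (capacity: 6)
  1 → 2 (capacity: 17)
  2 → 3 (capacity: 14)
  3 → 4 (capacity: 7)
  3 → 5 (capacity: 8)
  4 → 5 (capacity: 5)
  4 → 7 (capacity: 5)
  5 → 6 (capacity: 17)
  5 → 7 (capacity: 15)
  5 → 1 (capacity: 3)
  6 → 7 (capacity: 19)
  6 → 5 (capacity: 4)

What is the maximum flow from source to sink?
Maximum flow = 6

Max flow: 6

Flow assignment:
  0 → 1: 6/6
  1 → 2: 6/17
  2 → 3: 6/14
  3 → 4: 6/7
  4 → 5: 1/5
  4 → 7: 5/5
  5 → 7: 1/15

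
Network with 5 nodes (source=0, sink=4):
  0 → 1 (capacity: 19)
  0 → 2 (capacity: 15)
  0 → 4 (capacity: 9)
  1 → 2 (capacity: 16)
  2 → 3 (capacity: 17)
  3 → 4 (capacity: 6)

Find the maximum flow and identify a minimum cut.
Max flow = 15, Min cut edges: (0,4), (3,4)

Maximum flow: 15
Minimum cut: (0,4), (3,4)
Partition: S = [0, 1, 2, 3], T = [4]

Max-flow min-cut theorem verified: both equal 15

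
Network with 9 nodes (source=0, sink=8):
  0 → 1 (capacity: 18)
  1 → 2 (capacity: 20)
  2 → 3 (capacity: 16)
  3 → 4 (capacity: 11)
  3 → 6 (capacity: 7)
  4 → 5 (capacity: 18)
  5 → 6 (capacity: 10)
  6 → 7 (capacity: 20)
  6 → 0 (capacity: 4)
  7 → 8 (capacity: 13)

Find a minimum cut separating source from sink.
Min cut value = 13, edges: (7,8)

Min cut value: 13
Partition: S = [0, 1, 2, 3, 4, 5, 6, 7], T = [8]
Cut edges: (7,8)

By max-flow min-cut theorem, max flow = min cut = 13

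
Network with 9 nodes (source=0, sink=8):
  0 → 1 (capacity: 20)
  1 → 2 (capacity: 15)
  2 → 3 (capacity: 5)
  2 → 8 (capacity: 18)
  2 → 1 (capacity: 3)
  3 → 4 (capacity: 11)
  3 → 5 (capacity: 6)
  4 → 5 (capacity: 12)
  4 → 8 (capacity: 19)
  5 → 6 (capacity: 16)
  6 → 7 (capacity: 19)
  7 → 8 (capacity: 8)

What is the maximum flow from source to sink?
Maximum flow = 15

Max flow: 15

Flow assignment:
  0 → 1: 15/20
  1 → 2: 15/15
  2 → 8: 15/18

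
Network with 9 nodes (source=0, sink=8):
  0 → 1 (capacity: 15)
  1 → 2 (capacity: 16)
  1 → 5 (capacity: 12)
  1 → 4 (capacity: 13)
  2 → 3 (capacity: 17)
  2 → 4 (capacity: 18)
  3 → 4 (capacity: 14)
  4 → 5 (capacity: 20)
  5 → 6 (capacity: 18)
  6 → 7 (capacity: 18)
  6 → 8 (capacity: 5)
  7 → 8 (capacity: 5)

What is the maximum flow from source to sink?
Maximum flow = 10

Max flow: 10

Flow assignment:
  0 → 1: 10/15
  1 → 5: 7/12
  1 → 4: 3/13
  4 → 5: 3/20
  5 → 6: 10/18
  6 → 7: 5/18
  6 → 8: 5/5
  7 → 8: 5/5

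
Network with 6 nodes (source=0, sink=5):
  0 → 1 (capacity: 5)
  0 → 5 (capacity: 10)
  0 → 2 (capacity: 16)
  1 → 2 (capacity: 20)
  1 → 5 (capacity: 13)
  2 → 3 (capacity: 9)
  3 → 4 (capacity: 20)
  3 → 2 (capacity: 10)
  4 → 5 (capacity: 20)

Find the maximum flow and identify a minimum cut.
Max flow = 24, Min cut edges: (0,1), (0,5), (2,3)

Maximum flow: 24
Minimum cut: (0,1), (0,5), (2,3)
Partition: S = [0, 2], T = [1, 3, 4, 5]

Max-flow min-cut theorem verified: both equal 24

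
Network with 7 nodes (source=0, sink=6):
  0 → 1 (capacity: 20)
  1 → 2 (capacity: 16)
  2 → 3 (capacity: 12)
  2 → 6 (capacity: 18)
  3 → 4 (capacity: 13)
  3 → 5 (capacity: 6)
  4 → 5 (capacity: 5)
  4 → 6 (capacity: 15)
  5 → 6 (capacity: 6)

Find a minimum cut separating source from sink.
Min cut value = 16, edges: (1,2)

Min cut value: 16
Partition: S = [0, 1], T = [2, 3, 4, 5, 6]
Cut edges: (1,2)

By max-flow min-cut theorem, max flow = min cut = 16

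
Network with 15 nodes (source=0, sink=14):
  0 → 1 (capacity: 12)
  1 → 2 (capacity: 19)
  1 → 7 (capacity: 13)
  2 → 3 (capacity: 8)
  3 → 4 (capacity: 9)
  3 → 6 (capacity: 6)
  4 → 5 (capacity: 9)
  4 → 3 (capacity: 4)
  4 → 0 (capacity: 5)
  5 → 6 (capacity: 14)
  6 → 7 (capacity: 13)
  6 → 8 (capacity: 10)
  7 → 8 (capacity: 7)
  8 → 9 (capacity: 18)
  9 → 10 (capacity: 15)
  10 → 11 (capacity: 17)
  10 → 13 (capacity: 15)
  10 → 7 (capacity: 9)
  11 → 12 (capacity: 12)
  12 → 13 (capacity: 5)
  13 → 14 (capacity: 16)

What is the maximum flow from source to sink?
Maximum flow = 12

Max flow: 12

Flow assignment:
  0 → 1: 12/12
  1 → 2: 5/19
  1 → 7: 7/13
  2 → 3: 5/8
  3 → 6: 5/6
  6 → 8: 5/10
  7 → 8: 7/7
  8 → 9: 12/18
  9 → 10: 12/15
  10 → 13: 12/15
  13 → 14: 12/16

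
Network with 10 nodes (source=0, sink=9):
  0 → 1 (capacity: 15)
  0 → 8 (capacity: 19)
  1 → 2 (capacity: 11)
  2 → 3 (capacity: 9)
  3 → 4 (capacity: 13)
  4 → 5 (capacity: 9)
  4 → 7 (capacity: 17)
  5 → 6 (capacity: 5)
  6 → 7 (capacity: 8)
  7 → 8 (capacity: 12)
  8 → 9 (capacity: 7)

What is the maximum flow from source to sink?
Maximum flow = 7

Max flow: 7

Flow assignment:
  0 → 1: 7/15
  1 → 2: 7/11
  2 → 3: 7/9
  3 → 4: 7/13
  4 → 7: 7/17
  7 → 8: 7/12
  8 → 9: 7/7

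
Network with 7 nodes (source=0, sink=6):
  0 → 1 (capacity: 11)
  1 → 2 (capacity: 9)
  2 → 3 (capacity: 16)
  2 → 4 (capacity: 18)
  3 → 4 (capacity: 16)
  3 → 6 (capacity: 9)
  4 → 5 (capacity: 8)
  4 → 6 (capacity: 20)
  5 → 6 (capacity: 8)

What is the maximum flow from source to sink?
Maximum flow = 9

Max flow: 9

Flow assignment:
  0 → 1: 9/11
  1 → 2: 9/9
  2 → 3: 9/16
  3 → 6: 9/9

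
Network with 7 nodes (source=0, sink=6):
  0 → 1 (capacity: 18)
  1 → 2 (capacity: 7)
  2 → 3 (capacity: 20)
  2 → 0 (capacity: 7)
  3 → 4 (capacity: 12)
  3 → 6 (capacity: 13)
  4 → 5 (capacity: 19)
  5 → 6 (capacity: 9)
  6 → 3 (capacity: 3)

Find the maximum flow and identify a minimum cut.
Max flow = 7, Min cut edges: (1,2)

Maximum flow: 7
Minimum cut: (1,2)
Partition: S = [0, 1], T = [2, 3, 4, 5, 6]

Max-flow min-cut theorem verified: both equal 7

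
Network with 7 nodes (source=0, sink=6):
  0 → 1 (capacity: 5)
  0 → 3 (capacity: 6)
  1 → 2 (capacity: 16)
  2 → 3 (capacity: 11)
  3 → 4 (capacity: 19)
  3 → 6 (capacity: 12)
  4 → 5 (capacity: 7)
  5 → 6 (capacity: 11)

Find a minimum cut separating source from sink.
Min cut value = 11, edges: (0,1), (0,3)

Min cut value: 11
Partition: S = [0], T = [1, 2, 3, 4, 5, 6]
Cut edges: (0,1), (0,3)

By max-flow min-cut theorem, max flow = min cut = 11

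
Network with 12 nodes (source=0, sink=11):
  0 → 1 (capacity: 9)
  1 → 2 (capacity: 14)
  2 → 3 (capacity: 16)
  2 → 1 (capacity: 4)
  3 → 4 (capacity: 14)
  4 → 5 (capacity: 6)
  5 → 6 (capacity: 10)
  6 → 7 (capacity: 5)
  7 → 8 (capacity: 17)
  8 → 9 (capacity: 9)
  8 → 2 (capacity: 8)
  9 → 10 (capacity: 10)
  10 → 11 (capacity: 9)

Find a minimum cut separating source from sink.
Min cut value = 5, edges: (6,7)

Min cut value: 5
Partition: S = [0, 1, 2, 3, 4, 5, 6], T = [7, 8, 9, 10, 11]
Cut edges: (6,7)

By max-flow min-cut theorem, max flow = min cut = 5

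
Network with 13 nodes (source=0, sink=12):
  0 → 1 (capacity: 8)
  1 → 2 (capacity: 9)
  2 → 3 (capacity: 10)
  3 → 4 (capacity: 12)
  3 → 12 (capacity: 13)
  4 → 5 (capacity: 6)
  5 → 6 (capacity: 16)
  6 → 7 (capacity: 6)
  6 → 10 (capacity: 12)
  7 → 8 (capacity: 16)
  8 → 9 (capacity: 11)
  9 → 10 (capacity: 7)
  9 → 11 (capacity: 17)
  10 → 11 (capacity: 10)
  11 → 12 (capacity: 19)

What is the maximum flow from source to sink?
Maximum flow = 8

Max flow: 8

Flow assignment:
  0 → 1: 8/8
  1 → 2: 8/9
  2 → 3: 8/10
  3 → 12: 8/13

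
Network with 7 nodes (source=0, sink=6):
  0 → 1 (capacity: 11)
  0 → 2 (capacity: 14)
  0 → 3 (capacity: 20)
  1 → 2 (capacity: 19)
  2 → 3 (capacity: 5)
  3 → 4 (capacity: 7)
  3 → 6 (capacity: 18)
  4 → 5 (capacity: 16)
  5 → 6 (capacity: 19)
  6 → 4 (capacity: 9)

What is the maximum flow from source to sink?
Maximum flow = 25

Max flow: 25

Flow assignment:
  0 → 2: 5/14
  0 → 3: 20/20
  2 → 3: 5/5
  3 → 4: 7/7
  3 → 6: 18/18
  4 → 5: 7/16
  5 → 6: 7/19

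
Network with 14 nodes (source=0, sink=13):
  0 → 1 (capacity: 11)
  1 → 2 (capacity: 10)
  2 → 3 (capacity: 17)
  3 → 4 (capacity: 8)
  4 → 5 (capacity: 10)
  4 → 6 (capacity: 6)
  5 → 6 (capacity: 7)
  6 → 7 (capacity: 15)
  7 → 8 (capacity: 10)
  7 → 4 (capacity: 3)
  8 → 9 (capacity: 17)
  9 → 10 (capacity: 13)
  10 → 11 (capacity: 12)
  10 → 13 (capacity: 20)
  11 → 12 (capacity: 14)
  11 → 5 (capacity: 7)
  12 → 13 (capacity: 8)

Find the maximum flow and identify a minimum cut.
Max flow = 8, Min cut edges: (3,4)

Maximum flow: 8
Minimum cut: (3,4)
Partition: S = [0, 1, 2, 3], T = [4, 5, 6, 7, 8, 9, 10, 11, 12, 13]

Max-flow min-cut theorem verified: both equal 8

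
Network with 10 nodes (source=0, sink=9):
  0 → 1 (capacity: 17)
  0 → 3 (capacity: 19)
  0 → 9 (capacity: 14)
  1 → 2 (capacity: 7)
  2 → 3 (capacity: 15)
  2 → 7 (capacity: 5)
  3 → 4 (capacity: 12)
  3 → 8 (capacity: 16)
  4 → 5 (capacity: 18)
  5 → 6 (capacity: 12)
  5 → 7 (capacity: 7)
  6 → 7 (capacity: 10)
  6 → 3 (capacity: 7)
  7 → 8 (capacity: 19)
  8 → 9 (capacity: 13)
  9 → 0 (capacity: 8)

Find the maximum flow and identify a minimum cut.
Max flow = 27, Min cut edges: (0,9), (8,9)

Maximum flow: 27
Minimum cut: (0,9), (8,9)
Partition: S = [0, 1, 2, 3, 4, 5, 6, 7, 8], T = [9]

Max-flow min-cut theorem verified: both equal 27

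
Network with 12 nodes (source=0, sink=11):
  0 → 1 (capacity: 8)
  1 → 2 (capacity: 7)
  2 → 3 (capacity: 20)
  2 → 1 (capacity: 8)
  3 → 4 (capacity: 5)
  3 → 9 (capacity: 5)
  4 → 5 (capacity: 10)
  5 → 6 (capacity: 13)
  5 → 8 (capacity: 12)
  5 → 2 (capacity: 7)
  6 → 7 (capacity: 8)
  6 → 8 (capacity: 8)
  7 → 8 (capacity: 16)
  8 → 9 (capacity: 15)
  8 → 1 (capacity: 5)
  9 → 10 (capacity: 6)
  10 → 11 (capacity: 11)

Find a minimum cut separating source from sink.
Min cut value = 6, edges: (9,10)

Min cut value: 6
Partition: S = [0, 1, 2, 3, 4, 5, 6, 7, 8, 9], T = [10, 11]
Cut edges: (9,10)

By max-flow min-cut theorem, max flow = min cut = 6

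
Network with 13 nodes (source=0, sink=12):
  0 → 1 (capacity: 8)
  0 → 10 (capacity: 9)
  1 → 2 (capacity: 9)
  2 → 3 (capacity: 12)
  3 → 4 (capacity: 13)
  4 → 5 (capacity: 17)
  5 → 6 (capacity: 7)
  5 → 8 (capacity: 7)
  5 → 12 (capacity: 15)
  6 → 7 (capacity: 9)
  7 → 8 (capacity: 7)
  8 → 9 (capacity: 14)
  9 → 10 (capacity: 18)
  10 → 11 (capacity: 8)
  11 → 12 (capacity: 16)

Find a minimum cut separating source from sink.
Min cut value = 16, edges: (0,1), (10,11)

Min cut value: 16
Partition: S = [0, 6, 7, 8, 9, 10], T = [1, 2, 3, 4, 5, 11, 12]
Cut edges: (0,1), (10,11)

By max-flow min-cut theorem, max flow = min cut = 16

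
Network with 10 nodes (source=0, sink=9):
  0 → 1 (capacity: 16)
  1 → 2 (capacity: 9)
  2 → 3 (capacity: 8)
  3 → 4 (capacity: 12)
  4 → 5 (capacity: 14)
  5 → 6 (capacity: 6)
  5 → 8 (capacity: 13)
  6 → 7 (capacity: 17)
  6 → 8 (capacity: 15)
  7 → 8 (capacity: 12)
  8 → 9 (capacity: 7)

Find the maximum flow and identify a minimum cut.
Max flow = 7, Min cut edges: (8,9)

Maximum flow: 7
Minimum cut: (8,9)
Partition: S = [0, 1, 2, 3, 4, 5, 6, 7, 8], T = [9]

Max-flow min-cut theorem verified: both equal 7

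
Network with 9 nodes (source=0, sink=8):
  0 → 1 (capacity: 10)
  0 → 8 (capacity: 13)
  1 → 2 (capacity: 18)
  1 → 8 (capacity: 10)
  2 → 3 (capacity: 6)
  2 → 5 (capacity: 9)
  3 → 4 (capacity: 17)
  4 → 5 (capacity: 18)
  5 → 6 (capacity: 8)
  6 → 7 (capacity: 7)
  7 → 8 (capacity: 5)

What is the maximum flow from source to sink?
Maximum flow = 23

Max flow: 23

Flow assignment:
  0 → 1: 10/10
  0 → 8: 13/13
  1 → 8: 10/10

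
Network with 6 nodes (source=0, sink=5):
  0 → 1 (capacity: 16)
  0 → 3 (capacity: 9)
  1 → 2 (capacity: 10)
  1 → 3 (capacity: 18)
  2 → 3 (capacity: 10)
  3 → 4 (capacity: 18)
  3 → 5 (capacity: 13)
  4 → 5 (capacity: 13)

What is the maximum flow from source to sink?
Maximum flow = 25

Max flow: 25

Flow assignment:
  0 → 1: 16/16
  0 → 3: 9/9
  1 → 3: 16/18
  3 → 4: 12/18
  3 → 5: 13/13
  4 → 5: 12/13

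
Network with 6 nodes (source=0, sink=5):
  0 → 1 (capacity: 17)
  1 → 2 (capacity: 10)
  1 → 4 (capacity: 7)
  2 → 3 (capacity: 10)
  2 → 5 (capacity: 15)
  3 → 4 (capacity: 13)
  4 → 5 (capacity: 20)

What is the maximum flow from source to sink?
Maximum flow = 17

Max flow: 17

Flow assignment:
  0 → 1: 17/17
  1 → 2: 10/10
  1 → 4: 7/7
  2 → 5: 10/15
  4 → 5: 7/20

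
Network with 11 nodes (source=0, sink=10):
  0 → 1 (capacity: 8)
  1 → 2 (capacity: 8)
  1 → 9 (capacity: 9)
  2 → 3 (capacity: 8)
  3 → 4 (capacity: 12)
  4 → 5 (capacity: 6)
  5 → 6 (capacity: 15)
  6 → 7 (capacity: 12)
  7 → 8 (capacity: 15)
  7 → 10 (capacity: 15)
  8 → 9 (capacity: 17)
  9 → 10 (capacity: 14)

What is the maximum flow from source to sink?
Maximum flow = 8

Max flow: 8

Flow assignment:
  0 → 1: 8/8
  1 → 9: 8/9
  9 → 10: 8/14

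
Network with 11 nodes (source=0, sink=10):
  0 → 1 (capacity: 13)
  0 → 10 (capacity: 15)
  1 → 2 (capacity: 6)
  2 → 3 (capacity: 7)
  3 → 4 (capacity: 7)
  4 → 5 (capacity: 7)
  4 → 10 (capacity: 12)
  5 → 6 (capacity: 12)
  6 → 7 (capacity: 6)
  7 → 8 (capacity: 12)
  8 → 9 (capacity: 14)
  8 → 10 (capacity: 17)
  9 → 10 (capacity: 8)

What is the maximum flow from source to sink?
Maximum flow = 21

Max flow: 21

Flow assignment:
  0 → 1: 6/13
  0 → 10: 15/15
  1 → 2: 6/6
  2 → 3: 6/7
  3 → 4: 6/7
  4 → 10: 6/12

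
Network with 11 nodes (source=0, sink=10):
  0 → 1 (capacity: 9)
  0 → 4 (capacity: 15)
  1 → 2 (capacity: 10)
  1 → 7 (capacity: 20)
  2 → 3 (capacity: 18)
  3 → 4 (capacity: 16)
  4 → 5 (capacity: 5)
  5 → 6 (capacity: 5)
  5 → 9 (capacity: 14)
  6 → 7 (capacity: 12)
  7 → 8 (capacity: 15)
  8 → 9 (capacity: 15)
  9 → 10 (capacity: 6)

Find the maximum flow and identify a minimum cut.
Max flow = 6, Min cut edges: (9,10)

Maximum flow: 6
Minimum cut: (9,10)
Partition: S = [0, 1, 2, 3, 4, 5, 6, 7, 8, 9], T = [10]

Max-flow min-cut theorem verified: both equal 6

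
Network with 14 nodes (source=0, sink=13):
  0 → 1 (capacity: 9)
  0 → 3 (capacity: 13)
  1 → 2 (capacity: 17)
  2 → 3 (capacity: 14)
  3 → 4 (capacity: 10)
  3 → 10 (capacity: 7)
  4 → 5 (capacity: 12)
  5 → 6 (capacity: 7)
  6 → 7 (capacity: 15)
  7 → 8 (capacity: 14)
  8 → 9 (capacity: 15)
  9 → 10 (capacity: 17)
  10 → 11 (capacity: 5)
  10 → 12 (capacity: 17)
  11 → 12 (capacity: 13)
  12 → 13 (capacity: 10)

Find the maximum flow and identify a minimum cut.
Max flow = 10, Min cut edges: (12,13)

Maximum flow: 10
Minimum cut: (12,13)
Partition: S = [0, 1, 2, 3, 4, 5, 6, 7, 8, 9, 10, 11, 12], T = [13]

Max-flow min-cut theorem verified: both equal 10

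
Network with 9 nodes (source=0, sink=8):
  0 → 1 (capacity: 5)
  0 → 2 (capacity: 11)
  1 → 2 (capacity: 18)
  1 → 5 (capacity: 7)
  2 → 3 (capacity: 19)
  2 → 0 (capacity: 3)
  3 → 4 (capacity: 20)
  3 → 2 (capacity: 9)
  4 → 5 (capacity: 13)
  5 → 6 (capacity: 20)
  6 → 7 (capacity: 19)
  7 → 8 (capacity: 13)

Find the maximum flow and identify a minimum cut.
Max flow = 13, Min cut edges: (7,8)

Maximum flow: 13
Minimum cut: (7,8)
Partition: S = [0, 1, 2, 3, 4, 5, 6, 7], T = [8]

Max-flow min-cut theorem verified: both equal 13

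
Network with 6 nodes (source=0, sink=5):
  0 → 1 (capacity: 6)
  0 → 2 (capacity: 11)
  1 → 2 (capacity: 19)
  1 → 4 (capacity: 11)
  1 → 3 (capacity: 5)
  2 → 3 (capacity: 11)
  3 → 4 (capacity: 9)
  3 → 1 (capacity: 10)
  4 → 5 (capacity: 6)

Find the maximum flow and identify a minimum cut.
Max flow = 6, Min cut edges: (4,5)

Maximum flow: 6
Minimum cut: (4,5)
Partition: S = [0, 1, 2, 3, 4], T = [5]

Max-flow min-cut theorem verified: both equal 6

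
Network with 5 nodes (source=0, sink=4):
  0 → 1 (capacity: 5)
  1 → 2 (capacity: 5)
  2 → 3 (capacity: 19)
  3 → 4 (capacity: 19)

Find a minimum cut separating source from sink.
Min cut value = 5, edges: (1,2)

Min cut value: 5
Partition: S = [0, 1], T = [2, 3, 4]
Cut edges: (1,2)

By max-flow min-cut theorem, max flow = min cut = 5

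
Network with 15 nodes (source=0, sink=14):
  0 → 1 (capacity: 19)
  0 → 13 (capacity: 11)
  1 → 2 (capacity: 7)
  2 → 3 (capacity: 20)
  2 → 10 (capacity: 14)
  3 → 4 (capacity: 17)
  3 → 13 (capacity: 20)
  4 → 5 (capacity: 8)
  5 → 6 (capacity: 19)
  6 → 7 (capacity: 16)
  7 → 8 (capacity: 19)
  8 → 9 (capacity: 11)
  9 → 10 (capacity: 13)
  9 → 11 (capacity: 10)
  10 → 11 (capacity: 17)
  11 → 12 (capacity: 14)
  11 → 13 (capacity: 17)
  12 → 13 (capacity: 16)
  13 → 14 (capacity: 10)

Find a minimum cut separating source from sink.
Min cut value = 10, edges: (13,14)

Min cut value: 10
Partition: S = [0, 1, 2, 3, 4, 5, 6, 7, 8, 9, 10, 11, 12, 13], T = [14]
Cut edges: (13,14)

By max-flow min-cut theorem, max flow = min cut = 10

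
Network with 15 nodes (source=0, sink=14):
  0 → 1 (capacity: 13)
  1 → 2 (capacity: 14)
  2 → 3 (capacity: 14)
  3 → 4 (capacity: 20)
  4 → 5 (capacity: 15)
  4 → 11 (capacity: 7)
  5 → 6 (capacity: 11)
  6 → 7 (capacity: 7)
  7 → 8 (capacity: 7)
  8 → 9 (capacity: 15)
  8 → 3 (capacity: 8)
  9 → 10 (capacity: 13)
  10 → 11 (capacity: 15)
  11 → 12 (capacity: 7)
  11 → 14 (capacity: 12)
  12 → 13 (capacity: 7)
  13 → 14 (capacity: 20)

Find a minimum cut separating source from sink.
Min cut value = 13, edges: (0,1)

Min cut value: 13
Partition: S = [0], T = [1, 2, 3, 4, 5, 6, 7, 8, 9, 10, 11, 12, 13, 14]
Cut edges: (0,1)

By max-flow min-cut theorem, max flow = min cut = 13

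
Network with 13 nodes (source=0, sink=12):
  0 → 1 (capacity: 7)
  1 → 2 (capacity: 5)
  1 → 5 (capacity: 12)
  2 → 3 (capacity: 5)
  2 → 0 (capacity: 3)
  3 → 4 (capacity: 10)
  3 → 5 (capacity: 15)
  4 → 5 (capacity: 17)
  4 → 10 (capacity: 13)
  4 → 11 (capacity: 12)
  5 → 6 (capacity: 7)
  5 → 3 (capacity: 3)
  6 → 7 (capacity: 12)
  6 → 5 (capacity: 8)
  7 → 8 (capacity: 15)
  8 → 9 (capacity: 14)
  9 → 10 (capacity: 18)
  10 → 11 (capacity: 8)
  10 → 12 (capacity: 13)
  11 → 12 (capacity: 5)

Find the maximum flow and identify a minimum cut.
Max flow = 7, Min cut edges: (0,1)

Maximum flow: 7
Minimum cut: (0,1)
Partition: S = [0], T = [1, 2, 3, 4, 5, 6, 7, 8, 9, 10, 11, 12]

Max-flow min-cut theorem verified: both equal 7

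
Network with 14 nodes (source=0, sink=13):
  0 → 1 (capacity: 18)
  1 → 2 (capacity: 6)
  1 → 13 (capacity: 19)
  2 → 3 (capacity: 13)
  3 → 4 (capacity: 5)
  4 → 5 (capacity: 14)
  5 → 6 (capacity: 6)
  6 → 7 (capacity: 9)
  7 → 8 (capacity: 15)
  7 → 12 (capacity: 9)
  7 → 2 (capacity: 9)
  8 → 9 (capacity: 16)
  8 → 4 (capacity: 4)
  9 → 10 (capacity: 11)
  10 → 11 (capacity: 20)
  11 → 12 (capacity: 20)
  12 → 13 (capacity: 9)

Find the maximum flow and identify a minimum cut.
Max flow = 18, Min cut edges: (0,1)

Maximum flow: 18
Minimum cut: (0,1)
Partition: S = [0], T = [1, 2, 3, 4, 5, 6, 7, 8, 9, 10, 11, 12, 13]

Max-flow min-cut theorem verified: both equal 18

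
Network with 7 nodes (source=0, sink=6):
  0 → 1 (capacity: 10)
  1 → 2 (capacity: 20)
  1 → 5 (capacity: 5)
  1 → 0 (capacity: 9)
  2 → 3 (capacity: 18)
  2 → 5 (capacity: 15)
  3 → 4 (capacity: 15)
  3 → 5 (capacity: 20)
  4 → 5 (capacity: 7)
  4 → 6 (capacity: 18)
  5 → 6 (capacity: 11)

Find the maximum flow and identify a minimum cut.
Max flow = 10, Min cut edges: (0,1)

Maximum flow: 10
Minimum cut: (0,1)
Partition: S = [0], T = [1, 2, 3, 4, 5, 6]

Max-flow min-cut theorem verified: both equal 10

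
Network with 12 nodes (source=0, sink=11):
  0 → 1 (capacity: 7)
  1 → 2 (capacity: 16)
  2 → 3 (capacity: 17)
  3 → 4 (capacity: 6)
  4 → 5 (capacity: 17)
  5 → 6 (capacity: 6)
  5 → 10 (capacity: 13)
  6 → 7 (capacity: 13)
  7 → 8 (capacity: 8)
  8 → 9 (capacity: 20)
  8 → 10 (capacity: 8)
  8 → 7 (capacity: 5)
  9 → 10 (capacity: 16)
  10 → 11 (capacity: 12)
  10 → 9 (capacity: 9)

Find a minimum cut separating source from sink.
Min cut value = 6, edges: (3,4)

Min cut value: 6
Partition: S = [0, 1, 2, 3], T = [4, 5, 6, 7, 8, 9, 10, 11]
Cut edges: (3,4)

By max-flow min-cut theorem, max flow = min cut = 6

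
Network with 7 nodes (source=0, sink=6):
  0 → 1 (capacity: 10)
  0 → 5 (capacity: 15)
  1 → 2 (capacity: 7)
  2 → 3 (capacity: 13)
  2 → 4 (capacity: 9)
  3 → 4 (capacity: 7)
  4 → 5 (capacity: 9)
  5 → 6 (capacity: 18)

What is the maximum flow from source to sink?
Maximum flow = 18

Max flow: 18

Flow assignment:
  0 → 1: 7/10
  0 → 5: 11/15
  1 → 2: 7/7
  2 → 4: 7/9
  4 → 5: 7/9
  5 → 6: 18/18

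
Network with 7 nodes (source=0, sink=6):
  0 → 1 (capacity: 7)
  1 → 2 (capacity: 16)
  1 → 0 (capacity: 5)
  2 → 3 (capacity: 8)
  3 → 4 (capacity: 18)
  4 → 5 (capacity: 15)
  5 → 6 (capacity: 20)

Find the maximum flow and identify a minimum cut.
Max flow = 7, Min cut edges: (0,1)

Maximum flow: 7
Minimum cut: (0,1)
Partition: S = [0], T = [1, 2, 3, 4, 5, 6]

Max-flow min-cut theorem verified: both equal 7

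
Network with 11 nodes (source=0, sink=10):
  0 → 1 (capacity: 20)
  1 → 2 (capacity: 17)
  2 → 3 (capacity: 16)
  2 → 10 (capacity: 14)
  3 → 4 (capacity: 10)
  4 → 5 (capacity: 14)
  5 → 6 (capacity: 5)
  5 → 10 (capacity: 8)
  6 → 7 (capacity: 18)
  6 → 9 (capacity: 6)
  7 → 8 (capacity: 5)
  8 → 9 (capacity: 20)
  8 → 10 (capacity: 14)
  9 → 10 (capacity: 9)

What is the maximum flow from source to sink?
Maximum flow = 17

Max flow: 17

Flow assignment:
  0 → 1: 17/20
  1 → 2: 17/17
  2 → 3: 3/16
  2 → 10: 14/14
  3 → 4: 3/10
  4 → 5: 3/14
  5 → 10: 3/8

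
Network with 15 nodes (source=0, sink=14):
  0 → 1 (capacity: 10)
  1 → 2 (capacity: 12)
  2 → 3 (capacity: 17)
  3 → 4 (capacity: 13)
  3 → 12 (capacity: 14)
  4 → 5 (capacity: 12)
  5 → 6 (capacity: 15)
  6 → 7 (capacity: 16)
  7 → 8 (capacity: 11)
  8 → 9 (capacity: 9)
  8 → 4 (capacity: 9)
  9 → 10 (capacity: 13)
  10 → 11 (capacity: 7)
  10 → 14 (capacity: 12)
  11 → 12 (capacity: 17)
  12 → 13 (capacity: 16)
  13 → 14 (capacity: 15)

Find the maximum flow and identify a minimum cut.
Max flow = 10, Min cut edges: (0,1)

Maximum flow: 10
Minimum cut: (0,1)
Partition: S = [0], T = [1, 2, 3, 4, 5, 6, 7, 8, 9, 10, 11, 12, 13, 14]

Max-flow min-cut theorem verified: both equal 10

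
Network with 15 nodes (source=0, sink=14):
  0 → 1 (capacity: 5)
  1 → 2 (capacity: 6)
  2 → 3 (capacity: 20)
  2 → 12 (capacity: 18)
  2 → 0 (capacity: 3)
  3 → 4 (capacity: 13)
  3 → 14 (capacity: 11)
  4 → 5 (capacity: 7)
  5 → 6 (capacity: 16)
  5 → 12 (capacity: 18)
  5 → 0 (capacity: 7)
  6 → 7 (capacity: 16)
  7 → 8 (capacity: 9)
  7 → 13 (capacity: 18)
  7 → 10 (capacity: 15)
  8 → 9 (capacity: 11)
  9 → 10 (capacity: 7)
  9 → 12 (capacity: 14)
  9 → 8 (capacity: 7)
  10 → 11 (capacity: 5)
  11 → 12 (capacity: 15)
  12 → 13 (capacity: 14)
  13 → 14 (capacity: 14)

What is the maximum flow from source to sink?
Maximum flow = 5

Max flow: 5

Flow assignment:
  0 → 1: 5/5
  1 → 2: 5/6
  2 → 3: 5/20
  3 → 14: 5/11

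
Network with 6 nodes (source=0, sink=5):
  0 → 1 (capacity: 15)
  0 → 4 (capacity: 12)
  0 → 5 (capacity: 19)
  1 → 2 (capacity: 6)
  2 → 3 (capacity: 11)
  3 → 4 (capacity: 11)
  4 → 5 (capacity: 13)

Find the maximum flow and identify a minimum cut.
Max flow = 32, Min cut edges: (0,5), (4,5)

Maximum flow: 32
Minimum cut: (0,5), (4,5)
Partition: S = [0, 1, 2, 3, 4], T = [5]

Max-flow min-cut theorem verified: both equal 32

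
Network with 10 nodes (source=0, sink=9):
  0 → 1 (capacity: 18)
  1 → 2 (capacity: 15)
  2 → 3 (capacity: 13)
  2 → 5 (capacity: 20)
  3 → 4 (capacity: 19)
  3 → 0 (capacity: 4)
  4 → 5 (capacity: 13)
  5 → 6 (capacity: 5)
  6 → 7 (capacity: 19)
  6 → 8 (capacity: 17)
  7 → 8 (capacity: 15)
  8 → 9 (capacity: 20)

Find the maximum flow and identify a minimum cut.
Max flow = 5, Min cut edges: (5,6)

Maximum flow: 5
Minimum cut: (5,6)
Partition: S = [0, 1, 2, 3, 4, 5], T = [6, 7, 8, 9]

Max-flow min-cut theorem verified: both equal 5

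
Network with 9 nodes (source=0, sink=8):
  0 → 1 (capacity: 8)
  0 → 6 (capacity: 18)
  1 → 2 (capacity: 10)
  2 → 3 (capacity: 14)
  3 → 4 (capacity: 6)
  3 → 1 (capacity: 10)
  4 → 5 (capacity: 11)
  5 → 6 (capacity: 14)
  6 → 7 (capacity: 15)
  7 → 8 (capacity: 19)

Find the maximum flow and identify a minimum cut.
Max flow = 15, Min cut edges: (6,7)

Maximum flow: 15
Minimum cut: (6,7)
Partition: S = [0, 1, 2, 3, 4, 5, 6], T = [7, 8]

Max-flow min-cut theorem verified: both equal 15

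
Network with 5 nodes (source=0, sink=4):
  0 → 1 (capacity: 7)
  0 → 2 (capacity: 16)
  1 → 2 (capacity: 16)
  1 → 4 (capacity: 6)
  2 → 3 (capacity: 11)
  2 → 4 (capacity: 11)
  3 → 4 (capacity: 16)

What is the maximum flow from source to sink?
Maximum flow = 23

Max flow: 23

Flow assignment:
  0 → 1: 7/7
  0 → 2: 16/16
  1 → 2: 1/16
  1 → 4: 6/6
  2 → 3: 6/11
  2 → 4: 11/11
  3 → 4: 6/16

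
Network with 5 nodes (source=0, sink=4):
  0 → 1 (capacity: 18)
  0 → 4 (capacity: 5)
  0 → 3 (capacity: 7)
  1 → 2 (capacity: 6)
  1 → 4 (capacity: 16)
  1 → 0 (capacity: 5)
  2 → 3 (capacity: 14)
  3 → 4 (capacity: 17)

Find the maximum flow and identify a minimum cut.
Max flow = 30, Min cut edges: (0,1), (0,4), (0,3)

Maximum flow: 30
Minimum cut: (0,1), (0,4), (0,3)
Partition: S = [0], T = [1, 2, 3, 4]

Max-flow min-cut theorem verified: both equal 30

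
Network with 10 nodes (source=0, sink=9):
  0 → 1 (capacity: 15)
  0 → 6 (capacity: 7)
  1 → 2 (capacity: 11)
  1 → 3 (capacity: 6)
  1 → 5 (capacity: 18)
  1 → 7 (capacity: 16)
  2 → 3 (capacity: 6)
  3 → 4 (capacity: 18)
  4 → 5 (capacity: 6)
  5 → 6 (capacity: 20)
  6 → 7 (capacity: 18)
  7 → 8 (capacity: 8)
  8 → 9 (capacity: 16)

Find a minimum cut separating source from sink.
Min cut value = 8, edges: (7,8)

Min cut value: 8
Partition: S = [0, 1, 2, 3, 4, 5, 6, 7], T = [8, 9]
Cut edges: (7,8)

By max-flow min-cut theorem, max flow = min cut = 8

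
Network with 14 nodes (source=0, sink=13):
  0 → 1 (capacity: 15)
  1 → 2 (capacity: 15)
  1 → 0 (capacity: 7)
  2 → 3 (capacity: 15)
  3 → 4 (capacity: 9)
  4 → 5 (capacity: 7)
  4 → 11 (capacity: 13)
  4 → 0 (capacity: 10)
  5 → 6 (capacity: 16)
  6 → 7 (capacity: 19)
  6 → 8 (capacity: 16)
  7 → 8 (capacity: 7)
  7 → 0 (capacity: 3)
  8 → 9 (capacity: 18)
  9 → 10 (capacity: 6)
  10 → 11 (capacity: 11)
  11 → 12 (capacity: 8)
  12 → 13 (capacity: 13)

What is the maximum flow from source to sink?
Maximum flow = 8

Max flow: 8

Flow assignment:
  0 → 1: 9/15
  1 → 2: 9/15
  2 → 3: 9/15
  3 → 4: 9/9
  4 → 11: 8/13
  4 → 0: 1/10
  11 → 12: 8/8
  12 → 13: 8/13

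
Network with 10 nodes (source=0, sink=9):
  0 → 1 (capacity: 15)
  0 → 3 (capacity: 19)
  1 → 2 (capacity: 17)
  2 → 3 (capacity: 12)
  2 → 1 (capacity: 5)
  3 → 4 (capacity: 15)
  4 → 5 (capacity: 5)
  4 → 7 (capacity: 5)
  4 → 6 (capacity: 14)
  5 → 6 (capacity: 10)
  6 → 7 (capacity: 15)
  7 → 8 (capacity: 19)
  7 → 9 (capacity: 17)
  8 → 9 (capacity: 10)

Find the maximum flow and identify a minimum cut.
Max flow = 15, Min cut edges: (3,4)

Maximum flow: 15
Minimum cut: (3,4)
Partition: S = [0, 1, 2, 3], T = [4, 5, 6, 7, 8, 9]

Max-flow min-cut theorem verified: both equal 15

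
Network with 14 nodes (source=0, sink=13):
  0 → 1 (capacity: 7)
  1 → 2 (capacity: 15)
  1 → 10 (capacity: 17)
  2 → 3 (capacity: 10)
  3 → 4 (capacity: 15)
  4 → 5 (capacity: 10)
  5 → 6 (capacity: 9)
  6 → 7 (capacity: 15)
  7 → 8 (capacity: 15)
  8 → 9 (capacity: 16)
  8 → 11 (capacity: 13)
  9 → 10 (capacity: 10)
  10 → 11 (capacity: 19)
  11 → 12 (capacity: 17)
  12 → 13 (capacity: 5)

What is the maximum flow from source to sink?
Maximum flow = 5

Max flow: 5

Flow assignment:
  0 → 1: 5/7
  1 → 10: 5/17
  10 → 11: 5/19
  11 → 12: 5/17
  12 → 13: 5/5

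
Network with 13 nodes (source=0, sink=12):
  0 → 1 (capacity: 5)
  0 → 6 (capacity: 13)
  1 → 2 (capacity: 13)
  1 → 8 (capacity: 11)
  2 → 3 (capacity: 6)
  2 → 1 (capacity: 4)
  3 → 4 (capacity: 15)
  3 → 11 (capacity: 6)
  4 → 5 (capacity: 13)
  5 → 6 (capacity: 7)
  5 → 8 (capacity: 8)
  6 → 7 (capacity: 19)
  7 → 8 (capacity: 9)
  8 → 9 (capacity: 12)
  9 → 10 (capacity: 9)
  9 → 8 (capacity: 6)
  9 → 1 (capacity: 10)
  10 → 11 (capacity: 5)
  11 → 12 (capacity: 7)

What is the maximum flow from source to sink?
Maximum flow = 7

Max flow: 7

Flow assignment:
  0 → 6: 7/13
  1 → 2: 2/13
  2 → 3: 2/6
  3 → 11: 2/6
  6 → 7: 7/19
  7 → 8: 7/9
  8 → 9: 7/12
  9 → 10: 5/9
  9 → 1: 2/10
  10 → 11: 5/5
  11 → 12: 7/7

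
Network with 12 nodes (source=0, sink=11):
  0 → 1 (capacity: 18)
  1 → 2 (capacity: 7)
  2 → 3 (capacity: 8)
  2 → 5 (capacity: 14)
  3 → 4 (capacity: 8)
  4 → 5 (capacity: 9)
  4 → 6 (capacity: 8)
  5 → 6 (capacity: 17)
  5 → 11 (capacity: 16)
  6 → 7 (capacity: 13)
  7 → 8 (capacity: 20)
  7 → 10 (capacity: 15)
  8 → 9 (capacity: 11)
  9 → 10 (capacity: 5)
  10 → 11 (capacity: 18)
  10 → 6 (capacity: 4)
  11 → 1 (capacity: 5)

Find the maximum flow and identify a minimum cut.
Max flow = 7, Min cut edges: (1,2)

Maximum flow: 7
Minimum cut: (1,2)
Partition: S = [0, 1], T = [2, 3, 4, 5, 6, 7, 8, 9, 10, 11]

Max-flow min-cut theorem verified: both equal 7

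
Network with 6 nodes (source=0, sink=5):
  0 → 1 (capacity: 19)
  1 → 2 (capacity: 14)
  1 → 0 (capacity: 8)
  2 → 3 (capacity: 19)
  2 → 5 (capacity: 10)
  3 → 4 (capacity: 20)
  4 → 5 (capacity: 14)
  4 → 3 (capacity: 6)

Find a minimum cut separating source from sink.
Min cut value = 14, edges: (1,2)

Min cut value: 14
Partition: S = [0, 1], T = [2, 3, 4, 5]
Cut edges: (1,2)

By max-flow min-cut theorem, max flow = min cut = 14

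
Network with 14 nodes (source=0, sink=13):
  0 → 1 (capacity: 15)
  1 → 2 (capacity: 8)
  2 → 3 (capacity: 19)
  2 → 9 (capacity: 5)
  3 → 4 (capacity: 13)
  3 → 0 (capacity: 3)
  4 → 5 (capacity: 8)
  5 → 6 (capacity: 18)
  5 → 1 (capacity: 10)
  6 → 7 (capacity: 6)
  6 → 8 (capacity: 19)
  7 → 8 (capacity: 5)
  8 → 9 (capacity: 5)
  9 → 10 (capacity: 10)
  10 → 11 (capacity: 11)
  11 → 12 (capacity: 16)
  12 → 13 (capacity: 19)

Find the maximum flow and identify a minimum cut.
Max flow = 8, Min cut edges: (1,2)

Maximum flow: 8
Minimum cut: (1,2)
Partition: S = [0, 1], T = [2, 3, 4, 5, 6, 7, 8, 9, 10, 11, 12, 13]

Max-flow min-cut theorem verified: both equal 8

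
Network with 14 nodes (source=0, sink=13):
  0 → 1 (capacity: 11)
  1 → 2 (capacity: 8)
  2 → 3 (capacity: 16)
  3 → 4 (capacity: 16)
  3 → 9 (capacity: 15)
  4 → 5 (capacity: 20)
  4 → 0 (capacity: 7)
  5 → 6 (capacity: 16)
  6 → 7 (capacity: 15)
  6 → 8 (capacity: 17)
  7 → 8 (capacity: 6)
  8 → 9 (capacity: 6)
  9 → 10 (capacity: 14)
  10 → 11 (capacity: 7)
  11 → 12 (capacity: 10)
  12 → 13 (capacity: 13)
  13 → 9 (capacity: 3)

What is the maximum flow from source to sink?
Maximum flow = 7

Max flow: 7

Flow assignment:
  0 → 1: 8/11
  1 → 2: 8/8
  2 → 3: 8/16
  3 → 4: 1/16
  3 → 9: 7/15
  4 → 0: 1/7
  9 → 10: 7/14
  10 → 11: 7/7
  11 → 12: 7/10
  12 → 13: 7/13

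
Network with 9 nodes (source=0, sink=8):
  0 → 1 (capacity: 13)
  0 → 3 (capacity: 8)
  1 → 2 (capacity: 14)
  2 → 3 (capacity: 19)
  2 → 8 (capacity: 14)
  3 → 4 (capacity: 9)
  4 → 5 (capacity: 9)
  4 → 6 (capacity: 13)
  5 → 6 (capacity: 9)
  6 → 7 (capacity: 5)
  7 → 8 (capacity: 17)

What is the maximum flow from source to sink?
Maximum flow = 18

Max flow: 18

Flow assignment:
  0 → 1: 13/13
  0 → 3: 5/8
  1 → 2: 13/14
  2 → 8: 13/14
  3 → 4: 5/9
  4 → 6: 5/13
  6 → 7: 5/5
  7 → 8: 5/17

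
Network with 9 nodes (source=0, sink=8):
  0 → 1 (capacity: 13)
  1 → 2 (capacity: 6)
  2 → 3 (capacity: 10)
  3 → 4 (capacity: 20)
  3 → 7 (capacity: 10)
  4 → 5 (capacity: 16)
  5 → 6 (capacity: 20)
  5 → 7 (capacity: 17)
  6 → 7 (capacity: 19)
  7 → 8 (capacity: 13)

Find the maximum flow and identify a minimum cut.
Max flow = 6, Min cut edges: (1,2)

Maximum flow: 6
Minimum cut: (1,2)
Partition: S = [0, 1], T = [2, 3, 4, 5, 6, 7, 8]

Max-flow min-cut theorem verified: both equal 6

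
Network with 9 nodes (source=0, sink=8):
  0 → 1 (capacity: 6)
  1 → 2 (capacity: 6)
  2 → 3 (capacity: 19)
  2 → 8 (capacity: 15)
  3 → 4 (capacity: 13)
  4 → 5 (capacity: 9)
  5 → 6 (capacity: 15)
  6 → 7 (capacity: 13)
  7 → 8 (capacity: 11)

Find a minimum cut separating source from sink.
Min cut value = 6, edges: (1,2)

Min cut value: 6
Partition: S = [0, 1], T = [2, 3, 4, 5, 6, 7, 8]
Cut edges: (1,2)

By max-flow min-cut theorem, max flow = min cut = 6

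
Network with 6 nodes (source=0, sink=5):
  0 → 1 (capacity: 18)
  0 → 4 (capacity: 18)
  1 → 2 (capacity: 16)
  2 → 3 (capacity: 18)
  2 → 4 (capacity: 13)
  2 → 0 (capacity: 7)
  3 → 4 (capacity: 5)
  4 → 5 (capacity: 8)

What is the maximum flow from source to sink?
Maximum flow = 8

Max flow: 8

Flow assignment:
  0 → 1: 10/18
  0 → 4: 5/18
  1 → 2: 10/16
  2 → 3: 3/18
  2 → 0: 7/7
  3 → 4: 3/5
  4 → 5: 8/8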